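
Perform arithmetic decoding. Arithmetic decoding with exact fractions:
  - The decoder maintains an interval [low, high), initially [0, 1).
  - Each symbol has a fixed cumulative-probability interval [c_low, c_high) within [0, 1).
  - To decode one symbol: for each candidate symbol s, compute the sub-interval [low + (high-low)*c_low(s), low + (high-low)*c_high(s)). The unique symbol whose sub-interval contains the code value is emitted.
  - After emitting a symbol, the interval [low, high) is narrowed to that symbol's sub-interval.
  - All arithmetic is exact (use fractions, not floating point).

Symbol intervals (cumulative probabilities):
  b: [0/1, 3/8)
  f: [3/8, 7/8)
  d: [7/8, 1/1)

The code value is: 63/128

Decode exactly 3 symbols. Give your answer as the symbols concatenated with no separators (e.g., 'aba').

Answer: fbf

Derivation:
Step 1: interval [0/1, 1/1), width = 1/1 - 0/1 = 1/1
  'b': [0/1 + 1/1*0/1, 0/1 + 1/1*3/8) = [0/1, 3/8)
  'f': [0/1 + 1/1*3/8, 0/1 + 1/1*7/8) = [3/8, 7/8) <- contains code 63/128
  'd': [0/1 + 1/1*7/8, 0/1 + 1/1*1/1) = [7/8, 1/1)
  emit 'f', narrow to [3/8, 7/8)
Step 2: interval [3/8, 7/8), width = 7/8 - 3/8 = 1/2
  'b': [3/8 + 1/2*0/1, 3/8 + 1/2*3/8) = [3/8, 9/16) <- contains code 63/128
  'f': [3/8 + 1/2*3/8, 3/8 + 1/2*7/8) = [9/16, 13/16)
  'd': [3/8 + 1/2*7/8, 3/8 + 1/2*1/1) = [13/16, 7/8)
  emit 'b', narrow to [3/8, 9/16)
Step 3: interval [3/8, 9/16), width = 9/16 - 3/8 = 3/16
  'b': [3/8 + 3/16*0/1, 3/8 + 3/16*3/8) = [3/8, 57/128)
  'f': [3/8 + 3/16*3/8, 3/8 + 3/16*7/8) = [57/128, 69/128) <- contains code 63/128
  'd': [3/8 + 3/16*7/8, 3/8 + 3/16*1/1) = [69/128, 9/16)
  emit 'f', narrow to [57/128, 69/128)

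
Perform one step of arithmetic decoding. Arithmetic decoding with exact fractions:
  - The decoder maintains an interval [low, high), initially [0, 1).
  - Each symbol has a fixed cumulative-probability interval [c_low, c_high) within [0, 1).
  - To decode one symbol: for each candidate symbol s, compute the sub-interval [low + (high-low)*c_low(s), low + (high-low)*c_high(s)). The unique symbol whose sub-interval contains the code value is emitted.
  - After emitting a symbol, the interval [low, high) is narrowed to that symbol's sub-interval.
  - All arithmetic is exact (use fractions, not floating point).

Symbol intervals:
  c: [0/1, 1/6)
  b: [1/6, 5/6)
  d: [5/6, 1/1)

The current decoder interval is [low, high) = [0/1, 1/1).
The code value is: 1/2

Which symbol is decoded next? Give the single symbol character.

Answer: b

Derivation:
Interval width = high − low = 1/1 − 0/1 = 1/1
Scaled code = (code − low) / width = (1/2 − 0/1) / 1/1 = 1/2
  c: [0/1, 1/6) 
  b: [1/6, 5/6) ← scaled code falls here ✓
  d: [5/6, 1/1) 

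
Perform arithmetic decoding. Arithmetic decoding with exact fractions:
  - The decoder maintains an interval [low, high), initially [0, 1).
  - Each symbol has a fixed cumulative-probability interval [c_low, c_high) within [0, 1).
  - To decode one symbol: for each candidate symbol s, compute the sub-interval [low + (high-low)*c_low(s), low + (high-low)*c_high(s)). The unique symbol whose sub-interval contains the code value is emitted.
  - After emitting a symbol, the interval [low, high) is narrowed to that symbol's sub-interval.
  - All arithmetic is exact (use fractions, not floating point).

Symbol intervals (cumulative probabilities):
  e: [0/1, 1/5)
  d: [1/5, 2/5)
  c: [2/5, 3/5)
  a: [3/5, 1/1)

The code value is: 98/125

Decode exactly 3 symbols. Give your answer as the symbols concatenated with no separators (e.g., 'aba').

Step 1: interval [0/1, 1/1), width = 1/1 - 0/1 = 1/1
  'e': [0/1 + 1/1*0/1, 0/1 + 1/1*1/5) = [0/1, 1/5)
  'd': [0/1 + 1/1*1/5, 0/1 + 1/1*2/5) = [1/5, 2/5)
  'c': [0/1 + 1/1*2/5, 0/1 + 1/1*3/5) = [2/5, 3/5)
  'a': [0/1 + 1/1*3/5, 0/1 + 1/1*1/1) = [3/5, 1/1) <- contains code 98/125
  emit 'a', narrow to [3/5, 1/1)
Step 2: interval [3/5, 1/1), width = 1/1 - 3/5 = 2/5
  'e': [3/5 + 2/5*0/1, 3/5 + 2/5*1/5) = [3/5, 17/25)
  'd': [3/5 + 2/5*1/5, 3/5 + 2/5*2/5) = [17/25, 19/25)
  'c': [3/5 + 2/5*2/5, 3/5 + 2/5*3/5) = [19/25, 21/25) <- contains code 98/125
  'a': [3/5 + 2/5*3/5, 3/5 + 2/5*1/1) = [21/25, 1/1)
  emit 'c', narrow to [19/25, 21/25)
Step 3: interval [19/25, 21/25), width = 21/25 - 19/25 = 2/25
  'e': [19/25 + 2/25*0/1, 19/25 + 2/25*1/5) = [19/25, 97/125)
  'd': [19/25 + 2/25*1/5, 19/25 + 2/25*2/5) = [97/125, 99/125) <- contains code 98/125
  'c': [19/25 + 2/25*2/5, 19/25 + 2/25*3/5) = [99/125, 101/125)
  'a': [19/25 + 2/25*3/5, 19/25 + 2/25*1/1) = [101/125, 21/25)
  emit 'd', narrow to [97/125, 99/125)

Answer: acd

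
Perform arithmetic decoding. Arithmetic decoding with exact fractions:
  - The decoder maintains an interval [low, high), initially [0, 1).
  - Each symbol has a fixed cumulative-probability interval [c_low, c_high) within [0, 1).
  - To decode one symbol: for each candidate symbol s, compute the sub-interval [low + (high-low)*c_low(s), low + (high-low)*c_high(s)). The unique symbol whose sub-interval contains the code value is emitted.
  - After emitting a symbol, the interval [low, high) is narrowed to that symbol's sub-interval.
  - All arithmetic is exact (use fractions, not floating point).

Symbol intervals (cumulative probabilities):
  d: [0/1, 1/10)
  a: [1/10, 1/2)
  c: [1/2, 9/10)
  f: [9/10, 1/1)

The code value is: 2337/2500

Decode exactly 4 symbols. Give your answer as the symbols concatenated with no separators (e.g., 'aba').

Answer: faca

Derivation:
Step 1: interval [0/1, 1/1), width = 1/1 - 0/1 = 1/1
  'd': [0/1 + 1/1*0/1, 0/1 + 1/1*1/10) = [0/1, 1/10)
  'a': [0/1 + 1/1*1/10, 0/1 + 1/1*1/2) = [1/10, 1/2)
  'c': [0/1 + 1/1*1/2, 0/1 + 1/1*9/10) = [1/2, 9/10)
  'f': [0/1 + 1/1*9/10, 0/1 + 1/1*1/1) = [9/10, 1/1) <- contains code 2337/2500
  emit 'f', narrow to [9/10, 1/1)
Step 2: interval [9/10, 1/1), width = 1/1 - 9/10 = 1/10
  'd': [9/10 + 1/10*0/1, 9/10 + 1/10*1/10) = [9/10, 91/100)
  'a': [9/10 + 1/10*1/10, 9/10 + 1/10*1/2) = [91/100, 19/20) <- contains code 2337/2500
  'c': [9/10 + 1/10*1/2, 9/10 + 1/10*9/10) = [19/20, 99/100)
  'f': [9/10 + 1/10*9/10, 9/10 + 1/10*1/1) = [99/100, 1/1)
  emit 'a', narrow to [91/100, 19/20)
Step 3: interval [91/100, 19/20), width = 19/20 - 91/100 = 1/25
  'd': [91/100 + 1/25*0/1, 91/100 + 1/25*1/10) = [91/100, 457/500)
  'a': [91/100 + 1/25*1/10, 91/100 + 1/25*1/2) = [457/500, 93/100)
  'c': [91/100 + 1/25*1/2, 91/100 + 1/25*9/10) = [93/100, 473/500) <- contains code 2337/2500
  'f': [91/100 + 1/25*9/10, 91/100 + 1/25*1/1) = [473/500, 19/20)
  emit 'c', narrow to [93/100, 473/500)
Step 4: interval [93/100, 473/500), width = 473/500 - 93/100 = 2/125
  'd': [93/100 + 2/125*0/1, 93/100 + 2/125*1/10) = [93/100, 2329/2500)
  'a': [93/100 + 2/125*1/10, 93/100 + 2/125*1/2) = [2329/2500, 469/500) <- contains code 2337/2500
  'c': [93/100 + 2/125*1/2, 93/100 + 2/125*9/10) = [469/500, 2361/2500)
  'f': [93/100 + 2/125*9/10, 93/100 + 2/125*1/1) = [2361/2500, 473/500)
  emit 'a', narrow to [2329/2500, 469/500)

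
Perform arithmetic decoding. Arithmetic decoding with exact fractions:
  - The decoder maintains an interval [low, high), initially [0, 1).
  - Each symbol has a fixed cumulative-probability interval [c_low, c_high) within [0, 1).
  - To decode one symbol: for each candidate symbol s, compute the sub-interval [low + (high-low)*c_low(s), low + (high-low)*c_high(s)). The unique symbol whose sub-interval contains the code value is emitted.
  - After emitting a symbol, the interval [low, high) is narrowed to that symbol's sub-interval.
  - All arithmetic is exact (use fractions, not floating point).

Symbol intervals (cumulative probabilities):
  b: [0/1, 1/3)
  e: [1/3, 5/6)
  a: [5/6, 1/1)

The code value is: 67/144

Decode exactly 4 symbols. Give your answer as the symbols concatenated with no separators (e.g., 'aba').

Answer: ebea

Derivation:
Step 1: interval [0/1, 1/1), width = 1/1 - 0/1 = 1/1
  'b': [0/1 + 1/1*0/1, 0/1 + 1/1*1/3) = [0/1, 1/3)
  'e': [0/1 + 1/1*1/3, 0/1 + 1/1*5/6) = [1/3, 5/6) <- contains code 67/144
  'a': [0/1 + 1/1*5/6, 0/1 + 1/1*1/1) = [5/6, 1/1)
  emit 'e', narrow to [1/3, 5/6)
Step 2: interval [1/3, 5/6), width = 5/6 - 1/3 = 1/2
  'b': [1/3 + 1/2*0/1, 1/3 + 1/2*1/3) = [1/3, 1/2) <- contains code 67/144
  'e': [1/3 + 1/2*1/3, 1/3 + 1/2*5/6) = [1/2, 3/4)
  'a': [1/3 + 1/2*5/6, 1/3 + 1/2*1/1) = [3/4, 5/6)
  emit 'b', narrow to [1/3, 1/2)
Step 3: interval [1/3, 1/2), width = 1/2 - 1/3 = 1/6
  'b': [1/3 + 1/6*0/1, 1/3 + 1/6*1/3) = [1/3, 7/18)
  'e': [1/3 + 1/6*1/3, 1/3 + 1/6*5/6) = [7/18, 17/36) <- contains code 67/144
  'a': [1/3 + 1/6*5/6, 1/3 + 1/6*1/1) = [17/36, 1/2)
  emit 'e', narrow to [7/18, 17/36)
Step 4: interval [7/18, 17/36), width = 17/36 - 7/18 = 1/12
  'b': [7/18 + 1/12*0/1, 7/18 + 1/12*1/3) = [7/18, 5/12)
  'e': [7/18 + 1/12*1/3, 7/18 + 1/12*5/6) = [5/12, 11/24)
  'a': [7/18 + 1/12*5/6, 7/18 + 1/12*1/1) = [11/24, 17/36) <- contains code 67/144
  emit 'a', narrow to [11/24, 17/36)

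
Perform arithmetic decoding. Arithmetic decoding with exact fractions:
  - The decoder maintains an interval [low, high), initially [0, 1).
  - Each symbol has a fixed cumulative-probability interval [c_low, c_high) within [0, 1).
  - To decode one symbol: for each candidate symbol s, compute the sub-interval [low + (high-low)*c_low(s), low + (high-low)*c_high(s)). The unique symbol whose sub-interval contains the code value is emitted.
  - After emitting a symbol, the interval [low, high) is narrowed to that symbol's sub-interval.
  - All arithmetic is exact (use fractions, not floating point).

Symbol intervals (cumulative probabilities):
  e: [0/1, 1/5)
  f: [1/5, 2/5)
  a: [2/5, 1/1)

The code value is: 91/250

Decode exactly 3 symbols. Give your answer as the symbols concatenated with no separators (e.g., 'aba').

Step 1: interval [0/1, 1/1), width = 1/1 - 0/1 = 1/1
  'e': [0/1 + 1/1*0/1, 0/1 + 1/1*1/5) = [0/1, 1/5)
  'f': [0/1 + 1/1*1/5, 0/1 + 1/1*2/5) = [1/5, 2/5) <- contains code 91/250
  'a': [0/1 + 1/1*2/5, 0/1 + 1/1*1/1) = [2/5, 1/1)
  emit 'f', narrow to [1/5, 2/5)
Step 2: interval [1/5, 2/5), width = 2/5 - 1/5 = 1/5
  'e': [1/5 + 1/5*0/1, 1/5 + 1/5*1/5) = [1/5, 6/25)
  'f': [1/5 + 1/5*1/5, 1/5 + 1/5*2/5) = [6/25, 7/25)
  'a': [1/5 + 1/5*2/5, 1/5 + 1/5*1/1) = [7/25, 2/5) <- contains code 91/250
  emit 'a', narrow to [7/25, 2/5)
Step 3: interval [7/25, 2/5), width = 2/5 - 7/25 = 3/25
  'e': [7/25 + 3/25*0/1, 7/25 + 3/25*1/5) = [7/25, 38/125)
  'f': [7/25 + 3/25*1/5, 7/25 + 3/25*2/5) = [38/125, 41/125)
  'a': [7/25 + 3/25*2/5, 7/25 + 3/25*1/1) = [41/125, 2/5) <- contains code 91/250
  emit 'a', narrow to [41/125, 2/5)

Answer: faa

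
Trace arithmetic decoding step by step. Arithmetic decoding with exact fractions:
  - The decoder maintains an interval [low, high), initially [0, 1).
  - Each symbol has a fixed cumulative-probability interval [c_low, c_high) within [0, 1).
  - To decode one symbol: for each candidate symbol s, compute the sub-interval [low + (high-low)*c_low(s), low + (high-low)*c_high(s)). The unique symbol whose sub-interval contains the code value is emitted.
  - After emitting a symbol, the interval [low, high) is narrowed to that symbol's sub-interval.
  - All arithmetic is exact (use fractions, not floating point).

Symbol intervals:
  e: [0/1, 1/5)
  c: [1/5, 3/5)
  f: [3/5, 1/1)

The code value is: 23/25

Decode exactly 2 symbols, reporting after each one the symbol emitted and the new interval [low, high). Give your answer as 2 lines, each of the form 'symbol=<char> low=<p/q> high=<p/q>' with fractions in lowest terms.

Step 1: interval [0/1, 1/1), width = 1/1 - 0/1 = 1/1
  'e': [0/1 + 1/1*0/1, 0/1 + 1/1*1/5) = [0/1, 1/5)
  'c': [0/1 + 1/1*1/5, 0/1 + 1/1*3/5) = [1/5, 3/5)
  'f': [0/1 + 1/1*3/5, 0/1 + 1/1*1/1) = [3/5, 1/1) <- contains code 23/25
  emit 'f', narrow to [3/5, 1/1)
Step 2: interval [3/5, 1/1), width = 1/1 - 3/5 = 2/5
  'e': [3/5 + 2/5*0/1, 3/5 + 2/5*1/5) = [3/5, 17/25)
  'c': [3/5 + 2/5*1/5, 3/5 + 2/5*3/5) = [17/25, 21/25)
  'f': [3/5 + 2/5*3/5, 3/5 + 2/5*1/1) = [21/25, 1/1) <- contains code 23/25
  emit 'f', narrow to [21/25, 1/1)

Answer: symbol=f low=3/5 high=1/1
symbol=f low=21/25 high=1/1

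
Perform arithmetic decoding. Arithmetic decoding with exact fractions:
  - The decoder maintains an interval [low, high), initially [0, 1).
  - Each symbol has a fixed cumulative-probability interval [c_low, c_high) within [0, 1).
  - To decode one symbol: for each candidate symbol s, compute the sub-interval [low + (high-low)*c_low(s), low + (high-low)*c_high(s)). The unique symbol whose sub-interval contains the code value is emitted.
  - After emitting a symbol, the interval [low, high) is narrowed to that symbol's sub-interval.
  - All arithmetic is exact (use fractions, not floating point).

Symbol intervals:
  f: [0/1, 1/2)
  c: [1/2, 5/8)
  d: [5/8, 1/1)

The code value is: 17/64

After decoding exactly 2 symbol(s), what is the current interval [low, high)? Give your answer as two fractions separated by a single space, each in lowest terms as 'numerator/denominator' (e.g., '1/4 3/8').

Answer: 1/4 5/16

Derivation:
Step 1: interval [0/1, 1/1), width = 1/1 - 0/1 = 1/1
  'f': [0/1 + 1/1*0/1, 0/1 + 1/1*1/2) = [0/1, 1/2) <- contains code 17/64
  'c': [0/1 + 1/1*1/2, 0/1 + 1/1*5/8) = [1/2, 5/8)
  'd': [0/1 + 1/1*5/8, 0/1 + 1/1*1/1) = [5/8, 1/1)
  emit 'f', narrow to [0/1, 1/2)
Step 2: interval [0/1, 1/2), width = 1/2 - 0/1 = 1/2
  'f': [0/1 + 1/2*0/1, 0/1 + 1/2*1/2) = [0/1, 1/4)
  'c': [0/1 + 1/2*1/2, 0/1 + 1/2*5/8) = [1/4, 5/16) <- contains code 17/64
  'd': [0/1 + 1/2*5/8, 0/1 + 1/2*1/1) = [5/16, 1/2)
  emit 'c', narrow to [1/4, 5/16)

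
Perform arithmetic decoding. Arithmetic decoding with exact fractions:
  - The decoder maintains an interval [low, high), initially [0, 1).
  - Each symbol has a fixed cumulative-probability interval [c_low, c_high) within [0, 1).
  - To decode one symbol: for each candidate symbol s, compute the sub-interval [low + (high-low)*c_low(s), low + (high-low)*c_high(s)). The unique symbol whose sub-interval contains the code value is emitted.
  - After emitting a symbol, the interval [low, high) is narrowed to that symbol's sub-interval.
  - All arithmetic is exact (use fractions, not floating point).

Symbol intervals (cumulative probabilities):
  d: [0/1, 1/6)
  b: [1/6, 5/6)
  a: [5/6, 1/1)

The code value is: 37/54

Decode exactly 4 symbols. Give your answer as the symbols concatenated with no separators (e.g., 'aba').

Step 1: interval [0/1, 1/1), width = 1/1 - 0/1 = 1/1
  'd': [0/1 + 1/1*0/1, 0/1 + 1/1*1/6) = [0/1, 1/6)
  'b': [0/1 + 1/1*1/6, 0/1 + 1/1*5/6) = [1/6, 5/6) <- contains code 37/54
  'a': [0/1 + 1/1*5/6, 0/1 + 1/1*1/1) = [5/6, 1/1)
  emit 'b', narrow to [1/6, 5/6)
Step 2: interval [1/6, 5/6), width = 5/6 - 1/6 = 2/3
  'd': [1/6 + 2/3*0/1, 1/6 + 2/3*1/6) = [1/6, 5/18)
  'b': [1/6 + 2/3*1/6, 1/6 + 2/3*5/6) = [5/18, 13/18) <- contains code 37/54
  'a': [1/6 + 2/3*5/6, 1/6 + 2/3*1/1) = [13/18, 5/6)
  emit 'b', narrow to [5/18, 13/18)
Step 3: interval [5/18, 13/18), width = 13/18 - 5/18 = 4/9
  'd': [5/18 + 4/9*0/1, 5/18 + 4/9*1/6) = [5/18, 19/54)
  'b': [5/18 + 4/9*1/6, 5/18 + 4/9*5/6) = [19/54, 35/54)
  'a': [5/18 + 4/9*5/6, 5/18 + 4/9*1/1) = [35/54, 13/18) <- contains code 37/54
  emit 'a', narrow to [35/54, 13/18)
Step 4: interval [35/54, 13/18), width = 13/18 - 35/54 = 2/27
  'd': [35/54 + 2/27*0/1, 35/54 + 2/27*1/6) = [35/54, 107/162)
  'b': [35/54 + 2/27*1/6, 35/54 + 2/27*5/6) = [107/162, 115/162) <- contains code 37/54
  'a': [35/54 + 2/27*5/6, 35/54 + 2/27*1/1) = [115/162, 13/18)
  emit 'b', narrow to [107/162, 115/162)

Answer: bbab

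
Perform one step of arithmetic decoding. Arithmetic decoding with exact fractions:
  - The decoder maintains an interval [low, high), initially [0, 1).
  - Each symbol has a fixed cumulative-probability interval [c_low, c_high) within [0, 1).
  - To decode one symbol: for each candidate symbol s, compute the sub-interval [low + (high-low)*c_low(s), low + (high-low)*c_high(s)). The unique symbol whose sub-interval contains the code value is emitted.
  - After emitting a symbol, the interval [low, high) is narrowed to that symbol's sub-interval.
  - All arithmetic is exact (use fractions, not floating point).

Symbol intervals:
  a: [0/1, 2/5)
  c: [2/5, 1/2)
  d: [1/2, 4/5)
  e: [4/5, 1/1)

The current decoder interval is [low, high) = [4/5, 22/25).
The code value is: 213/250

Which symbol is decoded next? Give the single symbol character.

Answer: d

Derivation:
Interval width = high − low = 22/25 − 4/5 = 2/25
Scaled code = (code − low) / width = (213/250 − 4/5) / 2/25 = 13/20
  a: [0/1, 2/5) 
  c: [2/5, 1/2) 
  d: [1/2, 4/5) ← scaled code falls here ✓
  e: [4/5, 1/1) 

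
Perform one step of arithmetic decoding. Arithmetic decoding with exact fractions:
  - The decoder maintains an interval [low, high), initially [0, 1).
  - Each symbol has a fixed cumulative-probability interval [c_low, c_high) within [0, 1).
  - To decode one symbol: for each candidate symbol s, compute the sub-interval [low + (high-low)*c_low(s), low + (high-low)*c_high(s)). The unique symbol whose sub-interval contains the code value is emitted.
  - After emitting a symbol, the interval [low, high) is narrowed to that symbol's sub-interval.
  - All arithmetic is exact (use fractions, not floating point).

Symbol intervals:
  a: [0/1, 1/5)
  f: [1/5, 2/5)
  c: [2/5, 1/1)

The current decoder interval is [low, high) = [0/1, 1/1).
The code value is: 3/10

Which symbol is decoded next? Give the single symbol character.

Interval width = high − low = 1/1 − 0/1 = 1/1
Scaled code = (code − low) / width = (3/10 − 0/1) / 1/1 = 3/10
  a: [0/1, 1/5) 
  f: [1/5, 2/5) ← scaled code falls here ✓
  c: [2/5, 1/1) 

Answer: f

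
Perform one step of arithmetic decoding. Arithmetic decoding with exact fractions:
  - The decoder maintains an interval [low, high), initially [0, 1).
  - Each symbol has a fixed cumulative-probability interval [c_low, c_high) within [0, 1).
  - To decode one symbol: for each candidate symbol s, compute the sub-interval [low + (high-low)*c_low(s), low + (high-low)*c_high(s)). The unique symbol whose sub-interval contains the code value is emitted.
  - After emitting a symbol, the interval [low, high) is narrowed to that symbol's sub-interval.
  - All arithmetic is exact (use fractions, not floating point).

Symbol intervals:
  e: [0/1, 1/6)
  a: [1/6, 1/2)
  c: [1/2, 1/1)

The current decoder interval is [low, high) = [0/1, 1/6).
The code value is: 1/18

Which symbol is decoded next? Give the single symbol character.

Answer: a

Derivation:
Interval width = high − low = 1/6 − 0/1 = 1/6
Scaled code = (code − low) / width = (1/18 − 0/1) / 1/6 = 1/3
  e: [0/1, 1/6) 
  a: [1/6, 1/2) ← scaled code falls here ✓
  c: [1/2, 1/1) 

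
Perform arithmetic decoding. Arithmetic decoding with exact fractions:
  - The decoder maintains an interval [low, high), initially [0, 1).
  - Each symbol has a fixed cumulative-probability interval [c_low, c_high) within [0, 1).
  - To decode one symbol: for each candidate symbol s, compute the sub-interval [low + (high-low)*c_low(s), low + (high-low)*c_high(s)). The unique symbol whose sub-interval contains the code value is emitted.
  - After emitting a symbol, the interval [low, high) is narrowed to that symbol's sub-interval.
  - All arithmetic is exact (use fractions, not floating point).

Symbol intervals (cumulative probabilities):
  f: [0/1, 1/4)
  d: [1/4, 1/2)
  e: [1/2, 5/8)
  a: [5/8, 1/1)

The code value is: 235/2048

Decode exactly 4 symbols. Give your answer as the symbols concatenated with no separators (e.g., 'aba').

Answer: fdae

Derivation:
Step 1: interval [0/1, 1/1), width = 1/1 - 0/1 = 1/1
  'f': [0/1 + 1/1*0/1, 0/1 + 1/1*1/4) = [0/1, 1/4) <- contains code 235/2048
  'd': [0/1 + 1/1*1/4, 0/1 + 1/1*1/2) = [1/4, 1/2)
  'e': [0/1 + 1/1*1/2, 0/1 + 1/1*5/8) = [1/2, 5/8)
  'a': [0/1 + 1/1*5/8, 0/1 + 1/1*1/1) = [5/8, 1/1)
  emit 'f', narrow to [0/1, 1/4)
Step 2: interval [0/1, 1/4), width = 1/4 - 0/1 = 1/4
  'f': [0/1 + 1/4*0/1, 0/1 + 1/4*1/4) = [0/1, 1/16)
  'd': [0/1 + 1/4*1/4, 0/1 + 1/4*1/2) = [1/16, 1/8) <- contains code 235/2048
  'e': [0/1 + 1/4*1/2, 0/1 + 1/4*5/8) = [1/8, 5/32)
  'a': [0/1 + 1/4*5/8, 0/1 + 1/4*1/1) = [5/32, 1/4)
  emit 'd', narrow to [1/16, 1/8)
Step 3: interval [1/16, 1/8), width = 1/8 - 1/16 = 1/16
  'f': [1/16 + 1/16*0/1, 1/16 + 1/16*1/4) = [1/16, 5/64)
  'd': [1/16 + 1/16*1/4, 1/16 + 1/16*1/2) = [5/64, 3/32)
  'e': [1/16 + 1/16*1/2, 1/16 + 1/16*5/8) = [3/32, 13/128)
  'a': [1/16 + 1/16*5/8, 1/16 + 1/16*1/1) = [13/128, 1/8) <- contains code 235/2048
  emit 'a', narrow to [13/128, 1/8)
Step 4: interval [13/128, 1/8), width = 1/8 - 13/128 = 3/128
  'f': [13/128 + 3/128*0/1, 13/128 + 3/128*1/4) = [13/128, 55/512)
  'd': [13/128 + 3/128*1/4, 13/128 + 3/128*1/2) = [55/512, 29/256)
  'e': [13/128 + 3/128*1/2, 13/128 + 3/128*5/8) = [29/256, 119/1024) <- contains code 235/2048
  'a': [13/128 + 3/128*5/8, 13/128 + 3/128*1/1) = [119/1024, 1/8)
  emit 'e', narrow to [29/256, 119/1024)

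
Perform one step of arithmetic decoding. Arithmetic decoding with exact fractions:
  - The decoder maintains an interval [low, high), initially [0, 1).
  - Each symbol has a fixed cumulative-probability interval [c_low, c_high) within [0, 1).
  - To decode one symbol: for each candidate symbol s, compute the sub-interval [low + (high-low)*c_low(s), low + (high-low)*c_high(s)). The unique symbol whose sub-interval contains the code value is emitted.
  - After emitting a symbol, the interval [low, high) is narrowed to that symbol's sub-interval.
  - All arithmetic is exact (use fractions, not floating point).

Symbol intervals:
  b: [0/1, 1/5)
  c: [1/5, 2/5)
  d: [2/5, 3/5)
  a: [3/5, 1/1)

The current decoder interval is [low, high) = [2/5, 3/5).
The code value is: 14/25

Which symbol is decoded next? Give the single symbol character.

Interval width = high − low = 3/5 − 2/5 = 1/5
Scaled code = (code − low) / width = (14/25 − 2/5) / 1/5 = 4/5
  b: [0/1, 1/5) 
  c: [1/5, 2/5) 
  d: [2/5, 3/5) 
  a: [3/5, 1/1) ← scaled code falls here ✓

Answer: a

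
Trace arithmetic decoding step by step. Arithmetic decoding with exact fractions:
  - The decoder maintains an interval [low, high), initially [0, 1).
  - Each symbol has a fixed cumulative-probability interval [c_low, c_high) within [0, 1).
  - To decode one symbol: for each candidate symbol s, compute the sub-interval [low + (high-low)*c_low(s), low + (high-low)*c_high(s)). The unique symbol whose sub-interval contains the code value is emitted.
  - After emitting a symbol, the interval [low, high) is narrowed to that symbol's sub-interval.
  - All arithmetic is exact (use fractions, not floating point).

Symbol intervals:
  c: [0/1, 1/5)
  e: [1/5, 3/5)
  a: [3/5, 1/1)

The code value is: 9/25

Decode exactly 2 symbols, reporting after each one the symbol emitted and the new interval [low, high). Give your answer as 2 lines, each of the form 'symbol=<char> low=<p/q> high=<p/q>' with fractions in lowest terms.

Answer: symbol=e low=1/5 high=3/5
symbol=e low=7/25 high=11/25

Derivation:
Step 1: interval [0/1, 1/1), width = 1/1 - 0/1 = 1/1
  'c': [0/1 + 1/1*0/1, 0/1 + 1/1*1/5) = [0/1, 1/5)
  'e': [0/1 + 1/1*1/5, 0/1 + 1/1*3/5) = [1/5, 3/5) <- contains code 9/25
  'a': [0/1 + 1/1*3/5, 0/1 + 1/1*1/1) = [3/5, 1/1)
  emit 'e', narrow to [1/5, 3/5)
Step 2: interval [1/5, 3/5), width = 3/5 - 1/5 = 2/5
  'c': [1/5 + 2/5*0/1, 1/5 + 2/5*1/5) = [1/5, 7/25)
  'e': [1/5 + 2/5*1/5, 1/5 + 2/5*3/5) = [7/25, 11/25) <- contains code 9/25
  'a': [1/5 + 2/5*3/5, 1/5 + 2/5*1/1) = [11/25, 3/5)
  emit 'e', narrow to [7/25, 11/25)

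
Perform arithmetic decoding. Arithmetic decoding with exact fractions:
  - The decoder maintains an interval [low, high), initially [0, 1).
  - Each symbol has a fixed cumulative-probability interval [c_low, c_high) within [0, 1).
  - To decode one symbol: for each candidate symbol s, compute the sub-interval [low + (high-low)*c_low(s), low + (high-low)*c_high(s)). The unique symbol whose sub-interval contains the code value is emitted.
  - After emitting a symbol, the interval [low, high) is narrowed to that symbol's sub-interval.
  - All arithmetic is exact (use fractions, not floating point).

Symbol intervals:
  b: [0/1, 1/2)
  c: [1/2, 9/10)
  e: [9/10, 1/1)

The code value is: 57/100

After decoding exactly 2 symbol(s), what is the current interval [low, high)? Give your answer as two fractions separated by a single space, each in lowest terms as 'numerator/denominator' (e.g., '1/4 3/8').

Answer: 1/2 7/10

Derivation:
Step 1: interval [0/1, 1/1), width = 1/1 - 0/1 = 1/1
  'b': [0/1 + 1/1*0/1, 0/1 + 1/1*1/2) = [0/1, 1/2)
  'c': [0/1 + 1/1*1/2, 0/1 + 1/1*9/10) = [1/2, 9/10) <- contains code 57/100
  'e': [0/1 + 1/1*9/10, 0/1 + 1/1*1/1) = [9/10, 1/1)
  emit 'c', narrow to [1/2, 9/10)
Step 2: interval [1/2, 9/10), width = 9/10 - 1/2 = 2/5
  'b': [1/2 + 2/5*0/1, 1/2 + 2/5*1/2) = [1/2, 7/10) <- contains code 57/100
  'c': [1/2 + 2/5*1/2, 1/2 + 2/5*9/10) = [7/10, 43/50)
  'e': [1/2 + 2/5*9/10, 1/2 + 2/5*1/1) = [43/50, 9/10)
  emit 'b', narrow to [1/2, 7/10)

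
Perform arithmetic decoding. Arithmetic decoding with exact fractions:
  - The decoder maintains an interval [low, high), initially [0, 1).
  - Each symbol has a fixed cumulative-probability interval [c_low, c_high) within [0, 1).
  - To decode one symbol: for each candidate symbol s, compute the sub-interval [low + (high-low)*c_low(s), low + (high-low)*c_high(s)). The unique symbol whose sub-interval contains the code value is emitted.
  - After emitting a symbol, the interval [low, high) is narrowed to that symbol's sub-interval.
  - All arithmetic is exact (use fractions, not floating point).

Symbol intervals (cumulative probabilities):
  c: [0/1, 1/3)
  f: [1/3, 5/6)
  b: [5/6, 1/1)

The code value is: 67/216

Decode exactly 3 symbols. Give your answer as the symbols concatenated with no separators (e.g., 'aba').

Answer: cbf

Derivation:
Step 1: interval [0/1, 1/1), width = 1/1 - 0/1 = 1/1
  'c': [0/1 + 1/1*0/1, 0/1 + 1/1*1/3) = [0/1, 1/3) <- contains code 67/216
  'f': [0/1 + 1/1*1/3, 0/1 + 1/1*5/6) = [1/3, 5/6)
  'b': [0/1 + 1/1*5/6, 0/1 + 1/1*1/1) = [5/6, 1/1)
  emit 'c', narrow to [0/1, 1/3)
Step 2: interval [0/1, 1/3), width = 1/3 - 0/1 = 1/3
  'c': [0/1 + 1/3*0/1, 0/1 + 1/3*1/3) = [0/1, 1/9)
  'f': [0/1 + 1/3*1/3, 0/1 + 1/3*5/6) = [1/9, 5/18)
  'b': [0/1 + 1/3*5/6, 0/1 + 1/3*1/1) = [5/18, 1/3) <- contains code 67/216
  emit 'b', narrow to [5/18, 1/3)
Step 3: interval [5/18, 1/3), width = 1/3 - 5/18 = 1/18
  'c': [5/18 + 1/18*0/1, 5/18 + 1/18*1/3) = [5/18, 8/27)
  'f': [5/18 + 1/18*1/3, 5/18 + 1/18*5/6) = [8/27, 35/108) <- contains code 67/216
  'b': [5/18 + 1/18*5/6, 5/18 + 1/18*1/1) = [35/108, 1/3)
  emit 'f', narrow to [8/27, 35/108)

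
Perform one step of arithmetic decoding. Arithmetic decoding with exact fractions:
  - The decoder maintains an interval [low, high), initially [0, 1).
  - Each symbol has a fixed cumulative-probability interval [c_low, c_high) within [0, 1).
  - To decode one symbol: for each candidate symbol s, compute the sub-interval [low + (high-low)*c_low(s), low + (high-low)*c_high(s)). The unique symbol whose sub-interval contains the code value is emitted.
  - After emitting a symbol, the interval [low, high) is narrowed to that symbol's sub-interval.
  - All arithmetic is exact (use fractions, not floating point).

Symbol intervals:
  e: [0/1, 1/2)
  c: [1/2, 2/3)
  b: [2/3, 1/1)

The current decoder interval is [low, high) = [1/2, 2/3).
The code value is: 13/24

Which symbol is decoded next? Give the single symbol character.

Interval width = high − low = 2/3 − 1/2 = 1/6
Scaled code = (code − low) / width = (13/24 − 1/2) / 1/6 = 1/4
  e: [0/1, 1/2) ← scaled code falls here ✓
  c: [1/2, 2/3) 
  b: [2/3, 1/1) 

Answer: e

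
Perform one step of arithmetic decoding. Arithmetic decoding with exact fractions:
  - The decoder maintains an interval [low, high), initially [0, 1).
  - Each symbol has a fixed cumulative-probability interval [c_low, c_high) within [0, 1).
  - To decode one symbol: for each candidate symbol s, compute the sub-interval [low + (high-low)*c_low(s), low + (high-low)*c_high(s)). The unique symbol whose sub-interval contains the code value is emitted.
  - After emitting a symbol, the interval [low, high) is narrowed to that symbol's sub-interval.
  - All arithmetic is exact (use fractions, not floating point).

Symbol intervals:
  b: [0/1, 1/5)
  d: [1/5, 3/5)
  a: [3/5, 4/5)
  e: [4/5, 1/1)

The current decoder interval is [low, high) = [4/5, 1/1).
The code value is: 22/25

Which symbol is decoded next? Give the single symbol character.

Interval width = high − low = 1/1 − 4/5 = 1/5
Scaled code = (code − low) / width = (22/25 − 4/5) / 1/5 = 2/5
  b: [0/1, 1/5) 
  d: [1/5, 3/5) ← scaled code falls here ✓
  a: [3/5, 4/5) 
  e: [4/5, 1/1) 

Answer: d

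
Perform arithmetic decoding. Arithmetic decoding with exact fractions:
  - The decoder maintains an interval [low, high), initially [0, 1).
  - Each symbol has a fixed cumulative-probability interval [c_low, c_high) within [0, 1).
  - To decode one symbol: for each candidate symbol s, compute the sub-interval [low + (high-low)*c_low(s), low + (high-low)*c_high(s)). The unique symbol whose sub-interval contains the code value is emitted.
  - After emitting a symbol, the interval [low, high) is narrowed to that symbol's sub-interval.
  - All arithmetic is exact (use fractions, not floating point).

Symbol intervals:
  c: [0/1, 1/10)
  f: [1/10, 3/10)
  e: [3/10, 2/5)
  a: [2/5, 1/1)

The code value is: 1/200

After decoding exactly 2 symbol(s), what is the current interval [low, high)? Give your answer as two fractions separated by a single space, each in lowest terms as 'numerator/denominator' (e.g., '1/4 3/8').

Answer: 0/1 1/100

Derivation:
Step 1: interval [0/1, 1/1), width = 1/1 - 0/1 = 1/1
  'c': [0/1 + 1/1*0/1, 0/1 + 1/1*1/10) = [0/1, 1/10) <- contains code 1/200
  'f': [0/1 + 1/1*1/10, 0/1 + 1/1*3/10) = [1/10, 3/10)
  'e': [0/1 + 1/1*3/10, 0/1 + 1/1*2/5) = [3/10, 2/5)
  'a': [0/1 + 1/1*2/5, 0/1 + 1/1*1/1) = [2/5, 1/1)
  emit 'c', narrow to [0/1, 1/10)
Step 2: interval [0/1, 1/10), width = 1/10 - 0/1 = 1/10
  'c': [0/1 + 1/10*0/1, 0/1 + 1/10*1/10) = [0/1, 1/100) <- contains code 1/200
  'f': [0/1 + 1/10*1/10, 0/1 + 1/10*3/10) = [1/100, 3/100)
  'e': [0/1 + 1/10*3/10, 0/1 + 1/10*2/5) = [3/100, 1/25)
  'a': [0/1 + 1/10*2/5, 0/1 + 1/10*1/1) = [1/25, 1/10)
  emit 'c', narrow to [0/1, 1/100)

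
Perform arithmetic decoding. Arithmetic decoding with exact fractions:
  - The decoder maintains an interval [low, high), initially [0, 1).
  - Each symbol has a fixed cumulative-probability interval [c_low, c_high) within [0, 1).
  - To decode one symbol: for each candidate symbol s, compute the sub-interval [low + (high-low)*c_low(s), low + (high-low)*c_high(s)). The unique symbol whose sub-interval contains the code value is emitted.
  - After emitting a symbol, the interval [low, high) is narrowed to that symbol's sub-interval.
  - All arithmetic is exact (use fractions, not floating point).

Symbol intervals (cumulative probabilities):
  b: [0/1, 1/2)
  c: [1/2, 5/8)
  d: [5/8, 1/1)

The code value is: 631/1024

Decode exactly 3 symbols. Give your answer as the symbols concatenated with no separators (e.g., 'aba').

Answer: cdd

Derivation:
Step 1: interval [0/1, 1/1), width = 1/1 - 0/1 = 1/1
  'b': [0/1 + 1/1*0/1, 0/1 + 1/1*1/2) = [0/1, 1/2)
  'c': [0/1 + 1/1*1/2, 0/1 + 1/1*5/8) = [1/2, 5/8) <- contains code 631/1024
  'd': [0/1 + 1/1*5/8, 0/1 + 1/1*1/1) = [5/8, 1/1)
  emit 'c', narrow to [1/2, 5/8)
Step 2: interval [1/2, 5/8), width = 5/8 - 1/2 = 1/8
  'b': [1/2 + 1/8*0/1, 1/2 + 1/8*1/2) = [1/2, 9/16)
  'c': [1/2 + 1/8*1/2, 1/2 + 1/8*5/8) = [9/16, 37/64)
  'd': [1/2 + 1/8*5/8, 1/2 + 1/8*1/1) = [37/64, 5/8) <- contains code 631/1024
  emit 'd', narrow to [37/64, 5/8)
Step 3: interval [37/64, 5/8), width = 5/8 - 37/64 = 3/64
  'b': [37/64 + 3/64*0/1, 37/64 + 3/64*1/2) = [37/64, 77/128)
  'c': [37/64 + 3/64*1/2, 37/64 + 3/64*5/8) = [77/128, 311/512)
  'd': [37/64 + 3/64*5/8, 37/64 + 3/64*1/1) = [311/512, 5/8) <- contains code 631/1024
  emit 'd', narrow to [311/512, 5/8)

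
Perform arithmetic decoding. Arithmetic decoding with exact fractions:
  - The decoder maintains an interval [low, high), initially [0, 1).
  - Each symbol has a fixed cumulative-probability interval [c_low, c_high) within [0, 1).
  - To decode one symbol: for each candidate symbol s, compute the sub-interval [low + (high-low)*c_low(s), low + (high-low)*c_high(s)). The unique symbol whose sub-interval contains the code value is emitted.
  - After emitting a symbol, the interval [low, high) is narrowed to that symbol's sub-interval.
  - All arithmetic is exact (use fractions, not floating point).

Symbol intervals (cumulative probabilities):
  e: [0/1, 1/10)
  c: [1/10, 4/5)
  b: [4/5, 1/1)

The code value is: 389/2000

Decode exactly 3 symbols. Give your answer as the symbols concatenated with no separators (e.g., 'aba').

Step 1: interval [0/1, 1/1), width = 1/1 - 0/1 = 1/1
  'e': [0/1 + 1/1*0/1, 0/1 + 1/1*1/10) = [0/1, 1/10)
  'c': [0/1 + 1/1*1/10, 0/1 + 1/1*4/5) = [1/10, 4/5) <- contains code 389/2000
  'b': [0/1 + 1/1*4/5, 0/1 + 1/1*1/1) = [4/5, 1/1)
  emit 'c', narrow to [1/10, 4/5)
Step 2: interval [1/10, 4/5), width = 4/5 - 1/10 = 7/10
  'e': [1/10 + 7/10*0/1, 1/10 + 7/10*1/10) = [1/10, 17/100)
  'c': [1/10 + 7/10*1/10, 1/10 + 7/10*4/5) = [17/100, 33/50) <- contains code 389/2000
  'b': [1/10 + 7/10*4/5, 1/10 + 7/10*1/1) = [33/50, 4/5)
  emit 'c', narrow to [17/100, 33/50)
Step 3: interval [17/100, 33/50), width = 33/50 - 17/100 = 49/100
  'e': [17/100 + 49/100*0/1, 17/100 + 49/100*1/10) = [17/100, 219/1000) <- contains code 389/2000
  'c': [17/100 + 49/100*1/10, 17/100 + 49/100*4/5) = [219/1000, 281/500)
  'b': [17/100 + 49/100*4/5, 17/100 + 49/100*1/1) = [281/500, 33/50)
  emit 'e', narrow to [17/100, 219/1000)

Answer: cce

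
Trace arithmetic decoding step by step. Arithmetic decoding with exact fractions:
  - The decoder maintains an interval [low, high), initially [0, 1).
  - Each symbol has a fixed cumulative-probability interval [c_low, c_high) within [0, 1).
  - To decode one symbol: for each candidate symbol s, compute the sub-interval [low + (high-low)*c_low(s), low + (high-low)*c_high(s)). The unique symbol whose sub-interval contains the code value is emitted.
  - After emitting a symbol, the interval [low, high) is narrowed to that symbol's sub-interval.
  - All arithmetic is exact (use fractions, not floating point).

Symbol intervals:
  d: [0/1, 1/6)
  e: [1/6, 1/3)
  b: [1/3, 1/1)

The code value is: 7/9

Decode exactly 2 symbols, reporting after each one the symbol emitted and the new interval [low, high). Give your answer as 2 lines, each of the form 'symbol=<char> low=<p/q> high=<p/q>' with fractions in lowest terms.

Answer: symbol=b low=1/3 high=1/1
symbol=b low=5/9 high=1/1

Derivation:
Step 1: interval [0/1, 1/1), width = 1/1 - 0/1 = 1/1
  'd': [0/1 + 1/1*0/1, 0/1 + 1/1*1/6) = [0/1, 1/6)
  'e': [0/1 + 1/1*1/6, 0/1 + 1/1*1/3) = [1/6, 1/3)
  'b': [0/1 + 1/1*1/3, 0/1 + 1/1*1/1) = [1/3, 1/1) <- contains code 7/9
  emit 'b', narrow to [1/3, 1/1)
Step 2: interval [1/3, 1/1), width = 1/1 - 1/3 = 2/3
  'd': [1/3 + 2/3*0/1, 1/3 + 2/3*1/6) = [1/3, 4/9)
  'e': [1/3 + 2/3*1/6, 1/3 + 2/3*1/3) = [4/9, 5/9)
  'b': [1/3 + 2/3*1/3, 1/3 + 2/3*1/1) = [5/9, 1/1) <- contains code 7/9
  emit 'b', narrow to [5/9, 1/1)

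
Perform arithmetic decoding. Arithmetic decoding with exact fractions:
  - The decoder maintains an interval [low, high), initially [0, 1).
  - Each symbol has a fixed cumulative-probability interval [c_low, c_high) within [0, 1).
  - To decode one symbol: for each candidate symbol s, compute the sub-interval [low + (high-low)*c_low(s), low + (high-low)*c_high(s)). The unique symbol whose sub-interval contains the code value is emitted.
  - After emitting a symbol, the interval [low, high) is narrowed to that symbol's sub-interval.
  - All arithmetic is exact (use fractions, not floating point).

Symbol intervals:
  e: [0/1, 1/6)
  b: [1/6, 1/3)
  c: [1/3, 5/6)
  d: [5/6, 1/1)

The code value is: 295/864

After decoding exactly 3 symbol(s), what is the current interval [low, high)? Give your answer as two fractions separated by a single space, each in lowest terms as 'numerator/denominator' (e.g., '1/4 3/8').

Answer: 1/3 25/72

Derivation:
Step 1: interval [0/1, 1/1), width = 1/1 - 0/1 = 1/1
  'e': [0/1 + 1/1*0/1, 0/1 + 1/1*1/6) = [0/1, 1/6)
  'b': [0/1 + 1/1*1/6, 0/1 + 1/1*1/3) = [1/6, 1/3)
  'c': [0/1 + 1/1*1/3, 0/1 + 1/1*5/6) = [1/3, 5/6) <- contains code 295/864
  'd': [0/1 + 1/1*5/6, 0/1 + 1/1*1/1) = [5/6, 1/1)
  emit 'c', narrow to [1/3, 5/6)
Step 2: interval [1/3, 5/6), width = 5/6 - 1/3 = 1/2
  'e': [1/3 + 1/2*0/1, 1/3 + 1/2*1/6) = [1/3, 5/12) <- contains code 295/864
  'b': [1/3 + 1/2*1/6, 1/3 + 1/2*1/3) = [5/12, 1/2)
  'c': [1/3 + 1/2*1/3, 1/3 + 1/2*5/6) = [1/2, 3/4)
  'd': [1/3 + 1/2*5/6, 1/3 + 1/2*1/1) = [3/4, 5/6)
  emit 'e', narrow to [1/3, 5/12)
Step 3: interval [1/3, 5/12), width = 5/12 - 1/3 = 1/12
  'e': [1/3 + 1/12*0/1, 1/3 + 1/12*1/6) = [1/3, 25/72) <- contains code 295/864
  'b': [1/3 + 1/12*1/6, 1/3 + 1/12*1/3) = [25/72, 13/36)
  'c': [1/3 + 1/12*1/3, 1/3 + 1/12*5/6) = [13/36, 29/72)
  'd': [1/3 + 1/12*5/6, 1/3 + 1/12*1/1) = [29/72, 5/12)
  emit 'e', narrow to [1/3, 25/72)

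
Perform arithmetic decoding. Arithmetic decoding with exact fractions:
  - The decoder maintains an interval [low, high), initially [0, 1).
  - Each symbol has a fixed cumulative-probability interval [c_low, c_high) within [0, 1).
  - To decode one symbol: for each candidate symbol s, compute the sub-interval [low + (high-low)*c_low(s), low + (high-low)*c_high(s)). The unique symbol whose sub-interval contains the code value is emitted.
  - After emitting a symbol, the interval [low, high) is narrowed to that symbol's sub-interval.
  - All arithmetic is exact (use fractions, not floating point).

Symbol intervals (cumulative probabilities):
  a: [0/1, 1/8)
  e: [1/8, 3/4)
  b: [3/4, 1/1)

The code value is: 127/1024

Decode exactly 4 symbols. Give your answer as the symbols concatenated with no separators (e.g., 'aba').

Step 1: interval [0/1, 1/1), width = 1/1 - 0/1 = 1/1
  'a': [0/1 + 1/1*0/1, 0/1 + 1/1*1/8) = [0/1, 1/8) <- contains code 127/1024
  'e': [0/1 + 1/1*1/8, 0/1 + 1/1*3/4) = [1/8, 3/4)
  'b': [0/1 + 1/1*3/4, 0/1 + 1/1*1/1) = [3/4, 1/1)
  emit 'a', narrow to [0/1, 1/8)
Step 2: interval [0/1, 1/8), width = 1/8 - 0/1 = 1/8
  'a': [0/1 + 1/8*0/1, 0/1 + 1/8*1/8) = [0/1, 1/64)
  'e': [0/1 + 1/8*1/8, 0/1 + 1/8*3/4) = [1/64, 3/32)
  'b': [0/1 + 1/8*3/4, 0/1 + 1/8*1/1) = [3/32, 1/8) <- contains code 127/1024
  emit 'b', narrow to [3/32, 1/8)
Step 3: interval [3/32, 1/8), width = 1/8 - 3/32 = 1/32
  'a': [3/32 + 1/32*0/1, 3/32 + 1/32*1/8) = [3/32, 25/256)
  'e': [3/32 + 1/32*1/8, 3/32 + 1/32*3/4) = [25/256, 15/128)
  'b': [3/32 + 1/32*3/4, 3/32 + 1/32*1/1) = [15/128, 1/8) <- contains code 127/1024
  emit 'b', narrow to [15/128, 1/8)
Step 4: interval [15/128, 1/8), width = 1/8 - 15/128 = 1/128
  'a': [15/128 + 1/128*0/1, 15/128 + 1/128*1/8) = [15/128, 121/1024)
  'e': [15/128 + 1/128*1/8, 15/128 + 1/128*3/4) = [121/1024, 63/512)
  'b': [15/128 + 1/128*3/4, 15/128 + 1/128*1/1) = [63/512, 1/8) <- contains code 127/1024
  emit 'b', narrow to [63/512, 1/8)

Answer: abbb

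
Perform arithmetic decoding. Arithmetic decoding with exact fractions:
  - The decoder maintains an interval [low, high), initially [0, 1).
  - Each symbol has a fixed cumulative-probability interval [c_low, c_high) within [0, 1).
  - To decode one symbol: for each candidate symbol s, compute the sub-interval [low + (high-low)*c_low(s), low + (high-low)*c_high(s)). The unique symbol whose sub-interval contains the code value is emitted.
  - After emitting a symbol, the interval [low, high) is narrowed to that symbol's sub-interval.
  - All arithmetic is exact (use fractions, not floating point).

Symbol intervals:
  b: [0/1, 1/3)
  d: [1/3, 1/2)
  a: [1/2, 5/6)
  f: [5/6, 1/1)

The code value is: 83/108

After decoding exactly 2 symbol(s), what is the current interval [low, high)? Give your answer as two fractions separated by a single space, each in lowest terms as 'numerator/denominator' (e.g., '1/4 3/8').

Step 1: interval [0/1, 1/1), width = 1/1 - 0/1 = 1/1
  'b': [0/1 + 1/1*0/1, 0/1 + 1/1*1/3) = [0/1, 1/3)
  'd': [0/1 + 1/1*1/3, 0/1 + 1/1*1/2) = [1/3, 1/2)
  'a': [0/1 + 1/1*1/2, 0/1 + 1/1*5/6) = [1/2, 5/6) <- contains code 83/108
  'f': [0/1 + 1/1*5/6, 0/1 + 1/1*1/1) = [5/6, 1/1)
  emit 'a', narrow to [1/2, 5/6)
Step 2: interval [1/2, 5/6), width = 5/6 - 1/2 = 1/3
  'b': [1/2 + 1/3*0/1, 1/2 + 1/3*1/3) = [1/2, 11/18)
  'd': [1/2 + 1/3*1/3, 1/2 + 1/3*1/2) = [11/18, 2/3)
  'a': [1/2 + 1/3*1/2, 1/2 + 1/3*5/6) = [2/3, 7/9) <- contains code 83/108
  'f': [1/2 + 1/3*5/6, 1/2 + 1/3*1/1) = [7/9, 5/6)
  emit 'a', narrow to [2/3, 7/9)

Answer: 2/3 7/9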